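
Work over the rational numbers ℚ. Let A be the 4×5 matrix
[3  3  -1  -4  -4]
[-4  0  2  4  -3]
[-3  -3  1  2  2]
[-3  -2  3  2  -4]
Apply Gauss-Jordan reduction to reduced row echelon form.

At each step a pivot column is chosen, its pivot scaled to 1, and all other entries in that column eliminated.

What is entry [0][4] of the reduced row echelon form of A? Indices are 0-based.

step 1: normalize row 0 (÷3) = (1, 1, -1/3, -4/3, -4/3)
  row 1: subtract -4×row0 = (0, 4, 2/3, -4/3, -25/3)
  row 2: subtract -3×row0 = (0, 0, 0, -2, -2)
  row 3: subtract -3×row0 = (0, 1, 2, -2, -8)
step 2: normalize row 1 (÷4) = (0, 1, 1/6, -1/3, -25/12)
  row 0: subtract 1×row1 = (1, 0, -1/2, -1, 3/4)
  row 3: subtract 1×row1 = (0, 0, 11/6, -5/3, -71/12)
step 3: exchange rows 2,3
step 3: normalize row 2 (÷11/6) = (0, 0, 1, -10/11, -71/22)
  row 0: subtract -1/2×row2 = (1, 0, 0, -16/11, -19/22)
  row 1: subtract 1/6×row2 = (0, 1, 0, -2/11, -17/11)
step 4: normalize row 3 (÷-2) = (0, 0, 0, 1, 1)
  row 0: subtract -16/11×row3 = (1, 0, 0, 0, 13/22)
  row 1: subtract -2/11×row3 = (0, 1, 0, 0, -15/11)
  row 2: subtract -10/11×row3 = (0, 0, 1, 0, -51/22)

M[0][4] = 13/22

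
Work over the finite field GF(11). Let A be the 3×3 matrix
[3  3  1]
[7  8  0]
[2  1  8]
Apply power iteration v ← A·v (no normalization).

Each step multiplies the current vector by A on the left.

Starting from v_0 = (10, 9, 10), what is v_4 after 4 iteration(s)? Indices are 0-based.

v_4 = (0, 9, 4)

v_0 = (10, 9, 10).
v_1 = A·v_0 = (1, 10, 10).
v_2 = A·v_1 = (10, 10, 4).
v_3 = A·v_2 = (9, 7, 7).
v_4 = A·v_3 = (0, 9, 4).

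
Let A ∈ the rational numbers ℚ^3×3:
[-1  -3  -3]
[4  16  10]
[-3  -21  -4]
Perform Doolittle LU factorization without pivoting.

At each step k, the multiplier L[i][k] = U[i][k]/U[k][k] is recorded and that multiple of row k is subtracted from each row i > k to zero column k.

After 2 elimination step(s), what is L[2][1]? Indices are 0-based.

k=0: U[0][0]=-1
  eliminate (1,0): mult=-4, new row 1: (0, 4, -2); set L[1][0]=-4
  eliminate (2,0): mult=3, new row 2: (0, -12, 5); set L[2][0]=3
k=1: U[1][1]=4
  eliminate (2,1): mult=-3, new row 2: (0, 0, -1); set L[2][1]=-3

L[2][1] = -3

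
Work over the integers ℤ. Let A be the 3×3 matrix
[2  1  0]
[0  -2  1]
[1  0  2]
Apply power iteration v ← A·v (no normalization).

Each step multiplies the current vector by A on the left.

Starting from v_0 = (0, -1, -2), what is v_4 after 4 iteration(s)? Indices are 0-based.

v_0 = (0, -1, -2).
v_1 = A·v_0 = (-1, 0, -4).
v_2 = A·v_1 = (-2, -4, -9).
v_3 = A·v_2 = (-8, -1, -20).
v_4 = A·v_3 = (-17, -18, -48).

v_4 = (-17, -18, -48)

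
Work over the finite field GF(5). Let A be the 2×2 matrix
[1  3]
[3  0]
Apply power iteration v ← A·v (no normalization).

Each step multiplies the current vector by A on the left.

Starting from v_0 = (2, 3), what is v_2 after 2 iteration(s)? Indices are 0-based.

v_2 = (4, 3)

v_0 = (2, 3).
v_1 = A·v_0 = (1, 1).
v_2 = A·v_1 = (4, 3).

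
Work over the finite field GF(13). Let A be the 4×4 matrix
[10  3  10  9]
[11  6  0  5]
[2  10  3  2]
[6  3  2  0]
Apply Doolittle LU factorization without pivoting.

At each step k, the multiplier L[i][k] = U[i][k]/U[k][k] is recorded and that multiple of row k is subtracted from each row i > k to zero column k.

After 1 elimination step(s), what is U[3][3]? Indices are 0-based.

k=0: U[0][0]=10
  eliminate (1,0): mult=5, new row 1: (0, 4, 2, 12); set L[1][0]=5
  eliminate (2,0): mult=8, new row 2: (0, 12, 1, 8); set L[2][0]=8
  eliminate (3,0): mult=11, new row 3: (0, 9, 9, 5); set L[3][0]=11

U[3][3] = 5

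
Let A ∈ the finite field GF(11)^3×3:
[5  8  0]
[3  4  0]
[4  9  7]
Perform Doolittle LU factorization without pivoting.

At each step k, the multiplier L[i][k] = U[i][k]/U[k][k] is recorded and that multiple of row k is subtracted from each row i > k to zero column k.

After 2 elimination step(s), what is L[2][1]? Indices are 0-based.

k=0: U[0][0]=5
  eliminate (1,0): mult=5, new row 1: (0, 8, 0); set L[1][0]=5
  eliminate (2,0): mult=3, new row 2: (0, 7, 7); set L[2][0]=3
k=1: U[1][1]=8
  eliminate (2,1): mult=5, new row 2: (0, 0, 7); set L[2][1]=5

L[2][1] = 5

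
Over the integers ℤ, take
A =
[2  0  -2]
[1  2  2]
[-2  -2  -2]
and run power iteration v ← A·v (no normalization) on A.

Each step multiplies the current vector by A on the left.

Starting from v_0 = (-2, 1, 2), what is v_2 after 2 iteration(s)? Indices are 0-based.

v_2 = (-12, -4, 12)

v_0 = (-2, 1, 2).
v_1 = A·v_0 = (-8, 4, -2).
v_2 = A·v_1 = (-12, -4, 12).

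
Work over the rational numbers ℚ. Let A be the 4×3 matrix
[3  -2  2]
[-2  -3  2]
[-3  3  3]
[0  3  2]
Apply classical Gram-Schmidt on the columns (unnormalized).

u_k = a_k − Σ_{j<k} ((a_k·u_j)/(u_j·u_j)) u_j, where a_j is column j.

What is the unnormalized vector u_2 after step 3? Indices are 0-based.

u_2 = (1812/601, 999/601, 1146/601, 1061/601)

Step 1: u_0 = a_0 = (3, -2, -3, 0).
Step 2: u_1 = a_1 − (-9/22)·u_0 = (-17/22, -42/11, 39/22, 3).
Step 3: u_2 = a_2 − (-7/22)·u_0 − (47/601)·u_1 = (1812/601, 999/601, 1146/601, 1061/601).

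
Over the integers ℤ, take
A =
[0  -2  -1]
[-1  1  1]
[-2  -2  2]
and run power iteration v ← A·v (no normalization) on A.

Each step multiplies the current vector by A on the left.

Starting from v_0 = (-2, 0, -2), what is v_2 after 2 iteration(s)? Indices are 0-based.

v_2 = (0, -2, -4)

v_0 = (-2, 0, -2).
v_1 = A·v_0 = (2, 0, 0).
v_2 = A·v_1 = (0, -2, -4).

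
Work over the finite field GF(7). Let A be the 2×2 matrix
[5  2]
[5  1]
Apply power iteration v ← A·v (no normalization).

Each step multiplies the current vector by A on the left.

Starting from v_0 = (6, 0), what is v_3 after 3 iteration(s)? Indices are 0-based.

v_3 = (3, 5)

v_0 = (6, 0).
v_1 = A·v_0 = (2, 2).
v_2 = A·v_1 = (0, 5).
v_3 = A·v_2 = (3, 5).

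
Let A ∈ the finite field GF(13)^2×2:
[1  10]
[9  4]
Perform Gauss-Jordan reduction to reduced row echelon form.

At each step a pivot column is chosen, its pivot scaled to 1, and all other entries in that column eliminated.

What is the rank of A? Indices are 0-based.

pivot(0,0)=1: scale R0 → (1, 10)
  clear (1,0): R1 −= (9)R0 → (0, 5)
pivot(1,1)=5: scale R1 → (0, 1)
  clear (0,1): R0 −= (10)R1 → (1, 0)

rank = 2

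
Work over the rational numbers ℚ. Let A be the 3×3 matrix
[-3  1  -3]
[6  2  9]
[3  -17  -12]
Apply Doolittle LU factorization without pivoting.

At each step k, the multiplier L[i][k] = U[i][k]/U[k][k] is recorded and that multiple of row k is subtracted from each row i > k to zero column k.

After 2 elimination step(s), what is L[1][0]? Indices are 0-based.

L[1][0] = -2

k=0: U[0][0]=-3
  eliminate (1,0): mult=-2, new row 1: (0, 4, 3); set L[1][0]=-2
  eliminate (2,0): mult=-1, new row 2: (0, -16, -15); set L[2][0]=-1
k=1: U[1][1]=4
  eliminate (2,1): mult=-4, new row 2: (0, 0, -3); set L[2][1]=-4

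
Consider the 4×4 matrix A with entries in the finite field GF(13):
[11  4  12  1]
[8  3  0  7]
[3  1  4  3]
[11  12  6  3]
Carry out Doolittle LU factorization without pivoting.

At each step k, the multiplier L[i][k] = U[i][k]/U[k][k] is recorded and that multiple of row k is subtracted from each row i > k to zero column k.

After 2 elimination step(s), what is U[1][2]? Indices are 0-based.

U[1][2] = 9

[col 0] pivot 11
  R1 -= 9*R0 → (0, 6, 9, 11)  (L[1][0] := 9)
  R2 -= 5*R0 → (0, 7, 9, 11)  (L[2][0] := 5)
  R3 -= 1*R0 → (0, 8, 7, 2)  (L[3][0] := 1)
[col 1] pivot 6
  R2 -= 12*R1 → (0, 0, 5, 9)  (L[2][1] := 12)
  R3 -= 10*R1 → (0, 0, 8, 9)  (L[3][1] := 10)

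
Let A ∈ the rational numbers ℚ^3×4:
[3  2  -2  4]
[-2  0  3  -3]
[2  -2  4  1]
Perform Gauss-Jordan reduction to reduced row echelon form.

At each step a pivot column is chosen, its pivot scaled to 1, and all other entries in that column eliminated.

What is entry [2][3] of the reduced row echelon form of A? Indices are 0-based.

pivot(0,0)=3: scale R0 → (1, 2/3, -2/3, 4/3)
  clear (1,0): R1 −= (-2)R0 → (0, 4/3, 5/3, -1/3)
  clear (2,0): R2 −= (2)R0 → (0, -10/3, 16/3, -5/3)
pivot(1,1)=4/3: scale R1 → (0, 1, 5/4, -1/4)
  clear (0,1): R0 −= (2/3)R1 → (1, 0, -3/2, 3/2)
  clear (2,1): R2 −= (-10/3)R1 → (0, 0, 19/2, -5/2)
pivot(2,2)=19/2: scale R2 → (0, 0, 1, -5/19)
  clear (0,2): R0 −= (-3/2)R2 → (1, 0, 0, 21/19)
  clear (1,2): R1 −= (5/4)R2 → (0, 1, 0, 3/38)

M[2][3] = -5/19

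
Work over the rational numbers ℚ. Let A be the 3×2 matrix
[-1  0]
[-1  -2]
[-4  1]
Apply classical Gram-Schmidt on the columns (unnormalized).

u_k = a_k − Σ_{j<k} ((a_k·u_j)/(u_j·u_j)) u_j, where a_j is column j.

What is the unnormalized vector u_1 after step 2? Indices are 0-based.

u_1 = (-1/9, -19/9, 5/9)

Step 1: u_0 = a_0 = (-1, -1, -4).
Step 2: u_1 = a_1 − (-1/9)·u_0 = (-1/9, -19/9, 5/9).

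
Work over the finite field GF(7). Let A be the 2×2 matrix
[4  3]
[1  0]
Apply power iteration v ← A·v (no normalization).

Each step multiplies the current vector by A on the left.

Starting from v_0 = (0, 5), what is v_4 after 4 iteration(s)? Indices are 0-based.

v_0 = (0, 5).
v_1 = A·v_0 = (1, 0).
v_2 = A·v_1 = (4, 1).
v_3 = A·v_2 = (5, 4).
v_4 = A·v_3 = (4, 5).

v_4 = (4, 5)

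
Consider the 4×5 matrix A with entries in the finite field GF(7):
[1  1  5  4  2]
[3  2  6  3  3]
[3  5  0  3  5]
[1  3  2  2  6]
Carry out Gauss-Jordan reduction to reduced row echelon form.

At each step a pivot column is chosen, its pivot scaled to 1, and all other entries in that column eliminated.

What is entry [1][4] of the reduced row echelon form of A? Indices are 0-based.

step 1: normalize row 0 (÷1) = (1, 1, 5, 4, 2)
  row 1: subtract 3×row0 = (0, 6, 5, 5, 4)
  row 2: subtract 3×row0 = (0, 2, 6, 5, 6)
  row 3: subtract 1×row0 = (0, 2, 4, 5, 4)
step 2: normalize row 1 (÷6) = (0, 1, 2, 2, 3)
  row 0: subtract 1×row1 = (1, 0, 3, 2, 6)
  row 2: subtract 2×row1 = (0, 0, 2, 1, 0)
  row 3: subtract 2×row1 = (0, 0, 0, 1, 5)
step 3: normalize row 2 (÷2) = (0, 0, 1, 4, 0)
  row 0: subtract 3×row2 = (1, 0, 0, 4, 6)
  row 1: subtract 2×row2 = (0, 1, 0, 1, 3)
step 4: normalize row 3 (÷1) = (0, 0, 0, 1, 5)
  row 0: subtract 4×row3 = (1, 0, 0, 0, 0)
  row 1: subtract 1×row3 = (0, 1, 0, 0, 5)
  row 2: subtract 4×row3 = (0, 0, 1, 0, 1)

M[1][4] = 5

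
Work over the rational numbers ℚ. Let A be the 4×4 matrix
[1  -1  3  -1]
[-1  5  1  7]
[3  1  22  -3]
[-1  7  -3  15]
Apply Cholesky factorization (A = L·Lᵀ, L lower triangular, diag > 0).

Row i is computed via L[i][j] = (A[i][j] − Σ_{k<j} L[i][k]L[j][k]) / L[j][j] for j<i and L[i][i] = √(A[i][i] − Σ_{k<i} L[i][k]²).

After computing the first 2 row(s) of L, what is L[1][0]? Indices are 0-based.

L[1][0] = -1

Step 1: L[0][0] = √(1) = 1.
  L[1][0] = (-1) / L[0][0] = -1.
Step 2: L[1][1] = √(4) = 2.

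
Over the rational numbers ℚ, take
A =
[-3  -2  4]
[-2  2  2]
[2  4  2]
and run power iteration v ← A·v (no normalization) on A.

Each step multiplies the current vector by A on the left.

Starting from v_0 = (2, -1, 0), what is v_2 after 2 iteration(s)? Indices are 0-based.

v_2 = (24, -4, -32)

v_0 = (2, -1, 0).
v_1 = A·v_0 = (-4, -6, 0).
v_2 = A·v_1 = (24, -4, -32).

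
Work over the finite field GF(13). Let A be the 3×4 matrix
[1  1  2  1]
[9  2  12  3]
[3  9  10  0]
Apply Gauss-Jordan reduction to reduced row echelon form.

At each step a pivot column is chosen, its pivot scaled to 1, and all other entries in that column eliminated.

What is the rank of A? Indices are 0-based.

pivot(0,0)=1: scale R0 → (1, 1, 2, 1)
  clear (1,0): R1 −= (9)R0 → (0, 6, 7, 7)
  clear (2,0): R2 −= (3)R0 → (0, 6, 4, 10)
pivot(1,1)=6: scale R1 → (0, 1, 12, 12)
  clear (0,1): R0 −= (1)R1 → (1, 0, 3, 2)
  clear (2,1): R2 −= (6)R1 → (0, 0, 10, 3)
pivot(2,2)=10: scale R2 → (0, 0, 1, 12)
  clear (0,2): R0 −= (3)R2 → (1, 0, 0, 5)
  clear (1,2): R1 −= (12)R2 → (0, 1, 0, 11)

rank = 3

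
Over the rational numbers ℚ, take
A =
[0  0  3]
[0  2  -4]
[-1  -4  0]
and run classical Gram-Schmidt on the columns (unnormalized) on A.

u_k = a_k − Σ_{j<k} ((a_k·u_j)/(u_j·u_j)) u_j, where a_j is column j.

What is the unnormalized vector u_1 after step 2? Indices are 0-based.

Step 1: u_0 = a_0 = (0, 0, -1).
Step 2: u_1 = a_1 − (4)·u_0 = (0, 2, 0).

u_1 = (0, 2, 0)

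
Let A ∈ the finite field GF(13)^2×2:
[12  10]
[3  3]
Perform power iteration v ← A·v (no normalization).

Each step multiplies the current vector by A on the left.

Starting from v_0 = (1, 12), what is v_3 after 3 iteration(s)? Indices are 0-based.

v_0 = (1, 12).
v_1 = A·v_0 = (2, 0).
v_2 = A·v_1 = (11, 6).
v_3 = A·v_2 = (10, 12).

v_3 = (10, 12)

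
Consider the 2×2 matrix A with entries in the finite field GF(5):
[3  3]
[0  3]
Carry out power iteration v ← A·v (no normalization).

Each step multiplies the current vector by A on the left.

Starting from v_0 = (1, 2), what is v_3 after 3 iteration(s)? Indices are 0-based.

v_0 = (1, 2).
v_1 = A·v_0 = (4, 1).
v_2 = A·v_1 = (0, 3).
v_3 = A·v_2 = (4, 4).

v_3 = (4, 4)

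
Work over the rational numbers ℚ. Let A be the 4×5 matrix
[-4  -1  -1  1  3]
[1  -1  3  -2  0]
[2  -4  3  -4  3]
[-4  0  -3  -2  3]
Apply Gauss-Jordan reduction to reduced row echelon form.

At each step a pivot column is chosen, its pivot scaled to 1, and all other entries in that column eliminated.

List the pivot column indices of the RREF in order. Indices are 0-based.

step 1: normalize row 0 (÷-4) = (1, 1/4, 1/4, -1/4, -3/4)
  row 1: subtract 1×row0 = (0, -5/4, 11/4, -7/4, 3/4)
  row 2: subtract 2×row0 = (0, -9/2, 5/2, -7/2, 9/2)
  row 3: subtract -4×row0 = (0, 1, -2, -3, 0)
step 2: normalize row 1 (÷-5/4) = (0, 1, -11/5, 7/5, -3/5)
  row 0: subtract 1/4×row1 = (1, 0, 4/5, -3/5, -3/5)
  row 2: subtract -9/2×row1 = (0, 0, -37/5, 14/5, 9/5)
  row 3: subtract 1×row1 = (0, 0, 1/5, -22/5, 3/5)
step 3: normalize row 2 (÷-37/5) = (0, 0, 1, -14/37, -9/37)
  row 0: subtract 4/5×row2 = (1, 0, 0, -11/37, -15/37)
  row 1: subtract -11/5×row2 = (0, 1, 0, 21/37, -42/37)
  row 3: subtract 1/5×row2 = (0, 0, 0, -160/37, 24/37)
step 4: normalize row 3 (÷-160/37) = (0, 0, 0, 1, -3/20)
  row 0: subtract -11/37×row3 = (1, 0, 0, 0, -9/20)
  row 1: subtract 21/37×row3 = (0, 1, 0, 0, -21/20)
  row 2: subtract -14/37×row3 = (0, 0, 1, 0, -3/10)

pivot columns: 0, 1, 2, 3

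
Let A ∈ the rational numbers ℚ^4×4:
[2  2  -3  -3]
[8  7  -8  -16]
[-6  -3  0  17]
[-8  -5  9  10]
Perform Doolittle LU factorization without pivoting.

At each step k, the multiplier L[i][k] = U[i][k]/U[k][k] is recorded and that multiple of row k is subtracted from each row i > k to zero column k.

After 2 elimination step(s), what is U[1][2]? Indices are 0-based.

k=0: U[0][0]=2
  eliminate (1,0): mult=4, new row 1: (0, -1, 4, -4); set L[1][0]=4
  eliminate (2,0): mult=-3, new row 2: (0, 3, -9, 8); set L[2][0]=-3
  eliminate (3,0): mult=-4, new row 3: (0, 3, -3, -2); set L[3][0]=-4
k=1: U[1][1]=-1
  eliminate (2,1): mult=-3, new row 2: (0, 0, 3, -4); set L[2][1]=-3
  eliminate (3,1): mult=-3, new row 3: (0, 0, 9, -14); set L[3][1]=-3

U[1][2] = 4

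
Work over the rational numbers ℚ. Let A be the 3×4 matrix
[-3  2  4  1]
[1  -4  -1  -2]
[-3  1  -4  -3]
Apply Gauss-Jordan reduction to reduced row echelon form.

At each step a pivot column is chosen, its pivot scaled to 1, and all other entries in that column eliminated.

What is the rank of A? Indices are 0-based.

step 1: normalize row 0 (÷-3) = (1, -2/3, -4/3, -1/3)
  row 1: subtract 1×row0 = (0, -10/3, 1/3, -5/3)
  row 2: subtract -3×row0 = (0, -1, -8, -4)
step 2: normalize row 1 (÷-10/3) = (0, 1, -1/10, 1/2)
  row 0: subtract -2/3×row1 = (1, 0, -7/5, 0)
  row 2: subtract -1×row1 = (0, 0, -81/10, -7/2)
step 3: normalize row 2 (÷-81/10) = (0, 0, 1, 35/81)
  row 0: subtract -7/5×row2 = (1, 0, 0, 49/81)
  row 1: subtract -1/10×row2 = (0, 1, 0, 44/81)

rank = 3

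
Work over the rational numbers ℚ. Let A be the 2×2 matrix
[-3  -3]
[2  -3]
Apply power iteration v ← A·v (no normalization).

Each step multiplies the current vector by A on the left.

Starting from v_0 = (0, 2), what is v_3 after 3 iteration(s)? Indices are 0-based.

v_0 = (0, 2).
v_1 = A·v_0 = (-6, -6).
v_2 = A·v_1 = (36, 6).
v_3 = A·v_2 = (-126, 54).

v_3 = (-126, 54)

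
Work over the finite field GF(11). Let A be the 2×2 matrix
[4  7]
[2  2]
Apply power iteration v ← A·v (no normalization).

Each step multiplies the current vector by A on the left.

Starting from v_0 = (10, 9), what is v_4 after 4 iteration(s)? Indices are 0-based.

v_0 = (10, 9).
v_1 = A·v_0 = (4, 5).
v_2 = A·v_1 = (7, 7).
v_3 = A·v_2 = (0, 6).
v_4 = A·v_3 = (9, 1).

v_4 = (9, 1)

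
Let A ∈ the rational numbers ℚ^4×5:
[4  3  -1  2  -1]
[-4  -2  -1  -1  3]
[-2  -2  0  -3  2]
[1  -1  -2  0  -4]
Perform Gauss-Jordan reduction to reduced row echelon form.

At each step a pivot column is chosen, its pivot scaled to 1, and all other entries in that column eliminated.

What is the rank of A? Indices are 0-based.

rank = 4

pivot(0,0)=4: scale R0 → (1, 3/4, -1/4, 1/2, -1/4)
  clear (1,0): R1 −= (-4)R0 → (0, 1, -2, 1, 2)
  clear (2,0): R2 −= (-2)R0 → (0, -1/2, -1/2, -2, 3/2)
  clear (3,0): R3 −= (1)R0 → (0, -7/4, -7/4, -1/2, -15/4)
pivot(1,1)=1: scale R1 → (0, 1, -2, 1, 2)
  clear (0,1): R0 −= (3/4)R1 → (1, 0, 5/4, -1/4, -7/4)
  clear (2,1): R2 −= (-1/2)R1 → (0, 0, -3/2, -3/2, 5/2)
  clear (3,1): R3 −= (-7/4)R1 → (0, 0, -21/4, 5/4, -1/4)
pivot(2,2)=-3/2: scale R2 → (0, 0, 1, 1, -5/3)
  clear (0,2): R0 −= (5/4)R2 → (1, 0, 0, -3/2, 1/3)
  clear (1,2): R1 −= (-2)R2 → (0, 1, 0, 3, -4/3)
  clear (3,2): R3 −= (-21/4)R2 → (0, 0, 0, 13/2, -9)
pivot(3,3)=13/2: scale R3 → (0, 0, 0, 1, -18/13)
  clear (0,3): R0 −= (-3/2)R3 → (1, 0, 0, 0, -68/39)
  clear (1,3): R1 −= (3)R3 → (0, 1, 0, 0, 110/39)
  clear (2,3): R2 −= (1)R3 → (0, 0, 1, 0, -11/39)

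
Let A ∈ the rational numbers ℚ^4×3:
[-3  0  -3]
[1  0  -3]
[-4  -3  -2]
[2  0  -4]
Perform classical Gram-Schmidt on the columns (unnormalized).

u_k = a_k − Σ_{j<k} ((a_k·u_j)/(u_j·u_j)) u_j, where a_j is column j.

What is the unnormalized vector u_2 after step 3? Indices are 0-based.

Step 1: u_0 = a_0 = (-3, 1, -4, 2).
Step 2: u_1 = a_1 − (2/5)·u_0 = (6/5, -2/5, -7/5, -4/5).
Step 3: u_2 = a_2 − (1/5)·u_0 − (6/7)·u_1 = (-24/7, -20/7, 0, -26/7).

u_2 = (-24/7, -20/7, 0, -26/7)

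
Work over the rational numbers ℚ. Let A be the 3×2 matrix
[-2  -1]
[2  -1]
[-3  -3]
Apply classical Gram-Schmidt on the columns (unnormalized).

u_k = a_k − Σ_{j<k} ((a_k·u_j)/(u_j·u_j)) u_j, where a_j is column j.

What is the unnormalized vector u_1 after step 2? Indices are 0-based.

Step 1: u_0 = a_0 = (-2, 2, -3).
Step 2: u_1 = a_1 − (9/17)·u_0 = (1/17, -35/17, -24/17).

u_1 = (1/17, -35/17, -24/17)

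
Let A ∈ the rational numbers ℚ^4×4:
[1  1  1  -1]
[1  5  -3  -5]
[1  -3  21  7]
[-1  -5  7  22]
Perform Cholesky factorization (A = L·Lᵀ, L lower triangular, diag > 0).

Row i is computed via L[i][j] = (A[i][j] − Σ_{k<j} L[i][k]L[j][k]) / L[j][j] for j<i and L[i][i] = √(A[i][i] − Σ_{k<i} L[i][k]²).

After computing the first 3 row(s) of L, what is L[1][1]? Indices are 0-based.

Step 1: L[0][0] = √(1) = 1.
  L[1][0] = (1) / L[0][0] = 1.
Step 2: L[1][1] = √(4) = 2.
  L[2][0] = (1) / L[0][0] = 1.
  L[2][1] = (-4) / L[1][1] = -2.
Step 3: L[2][2] = √(16) = 4.

L[1][1] = 2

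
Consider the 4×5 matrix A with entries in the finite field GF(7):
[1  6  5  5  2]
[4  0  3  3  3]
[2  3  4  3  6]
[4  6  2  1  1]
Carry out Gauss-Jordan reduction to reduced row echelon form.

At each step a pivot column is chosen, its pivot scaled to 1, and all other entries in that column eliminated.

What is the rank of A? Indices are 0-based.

[1] R0 /= 1  ⇒  (1, 6, 5, 5, 2)
     R1 -= 4·R0  ⇒  (0, 4, 4, 4, 2)
     R2 -= 2·R0  ⇒  (0, 5, 1, 0, 2)
     R3 -= 4·R0  ⇒  (0, 3, 3, 2, 0)
[2] R1 /= 4  ⇒  (0, 1, 1, 1, 4)
     R0 -= 6·R1  ⇒  (1, 0, 6, 6, 6)
     R2 -= 5·R1  ⇒  (0, 0, 3, 2, 3)
     R3 -= 3·R1  ⇒  (0, 0, 0, 6, 2)
[3] R2 /= 3  ⇒  (0, 0, 1, 3, 1)
     R0 -= 6·R2  ⇒  (1, 0, 0, 2, 0)
     R1 -= 1·R2  ⇒  (0, 1, 0, 5, 3)
[4] R3 /= 6  ⇒  (0, 0, 0, 1, 5)
     R0 -= 2·R3  ⇒  (1, 0, 0, 0, 4)
     R1 -= 5·R3  ⇒  (0, 1, 0, 0, 6)
     R2 -= 3·R3  ⇒  (0, 0, 1, 0, 0)

rank = 4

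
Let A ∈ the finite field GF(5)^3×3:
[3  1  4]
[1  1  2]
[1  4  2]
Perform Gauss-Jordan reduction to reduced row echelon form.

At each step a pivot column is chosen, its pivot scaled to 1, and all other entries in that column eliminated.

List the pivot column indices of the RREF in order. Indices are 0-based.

pivot columns: 0, 1, 2

step 1: normalize row 0 (÷3) = (1, 2, 3)
  row 1: subtract 1×row0 = (0, 4, 4)
  row 2: subtract 1×row0 = (0, 2, 4)
step 2: normalize row 1 (÷4) = (0, 1, 1)
  row 0: subtract 2×row1 = (1, 0, 1)
  row 2: subtract 2×row1 = (0, 0, 2)
step 3: normalize row 2 (÷2) = (0, 0, 1)
  row 0: subtract 1×row2 = (1, 0, 0)
  row 1: subtract 1×row2 = (0, 1, 0)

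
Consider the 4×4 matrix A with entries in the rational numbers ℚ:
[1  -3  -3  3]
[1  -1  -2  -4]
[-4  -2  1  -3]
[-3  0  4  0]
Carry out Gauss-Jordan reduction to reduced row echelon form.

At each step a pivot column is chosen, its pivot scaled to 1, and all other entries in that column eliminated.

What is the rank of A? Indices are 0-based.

rank = 4

pivot(0,0)=1: scale R0 → (1, -3, -3, 3)
  clear (1,0): R1 −= (1)R0 → (0, 2, 1, -7)
  clear (2,0): R2 −= (-4)R0 → (0, -14, -11, 9)
  clear (3,0): R3 −= (-3)R0 → (0, -9, -5, 9)
pivot(1,1)=2: scale R1 → (0, 1, 1/2, -7/2)
  clear (0,1): R0 −= (-3)R1 → (1, 0, -3/2, -15/2)
  clear (2,1): R2 −= (-14)R1 → (0, 0, -4, -40)
  clear (3,1): R3 −= (-9)R1 → (0, 0, -1/2, -45/2)
pivot(2,2)=-4: scale R2 → (0, 0, 1, 10)
  clear (0,2): R0 −= (-3/2)R2 → (1, 0, 0, 15/2)
  clear (1,2): R1 −= (1/2)R2 → (0, 1, 0, -17/2)
  clear (3,2): R3 −= (-1/2)R2 → (0, 0, 0, -35/2)
pivot(3,3)=-35/2: scale R3 → (0, 0, 0, 1)
  clear (0,3): R0 −= (15/2)R3 → (1, 0, 0, 0)
  clear (1,3): R1 −= (-17/2)R3 → (0, 1, 0, 0)
  clear (2,3): R2 −= (10)R3 → (0, 0, 1, 0)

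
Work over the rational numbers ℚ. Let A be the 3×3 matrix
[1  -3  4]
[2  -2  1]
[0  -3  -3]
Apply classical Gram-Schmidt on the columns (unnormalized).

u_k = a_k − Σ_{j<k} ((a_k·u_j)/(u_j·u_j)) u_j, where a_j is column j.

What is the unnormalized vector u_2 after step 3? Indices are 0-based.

Step 1: u_0 = a_0 = (1, 2, 0).
Step 2: u_1 = a_1 − (-7/5)·u_0 = (-8/5, 4/5, -3).
Step 3: u_2 = a_2 − (6/5)·u_0 − (17/61)·u_1 = (198/61, -99/61, -132/61).

u_2 = (198/61, -99/61, -132/61)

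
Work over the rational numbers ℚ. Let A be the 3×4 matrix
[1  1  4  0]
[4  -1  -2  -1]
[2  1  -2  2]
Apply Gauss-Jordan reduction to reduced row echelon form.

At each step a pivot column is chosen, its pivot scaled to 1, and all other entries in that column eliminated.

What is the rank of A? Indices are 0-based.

[1] R0 /= 1  ⇒  (1, 1, 4, 0)
     R1 -= 4·R0  ⇒  (0, -5, -18, -1)
     R2 -= 2·R0  ⇒  (0, -1, -10, 2)
[2] R1 /= -5  ⇒  (0, 1, 18/5, 1/5)
     R0 -= 1·R1  ⇒  (1, 0, 2/5, -1/5)
     R2 -= -1·R1  ⇒  (0, 0, -32/5, 11/5)
[3] R2 /= -32/5  ⇒  (0, 0, 1, -11/32)
     R0 -= 2/5·R2  ⇒  (1, 0, 0, -1/16)
     R1 -= 18/5·R2  ⇒  (0, 1, 0, 23/16)

rank = 3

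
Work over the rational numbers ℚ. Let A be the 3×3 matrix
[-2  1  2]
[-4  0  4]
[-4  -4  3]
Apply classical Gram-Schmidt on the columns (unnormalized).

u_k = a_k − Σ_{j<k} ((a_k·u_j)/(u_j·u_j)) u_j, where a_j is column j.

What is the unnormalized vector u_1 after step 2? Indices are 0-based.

u_1 = (16/9, 14/9, -22/9)

Step 1: u_0 = a_0 = (-2, -4, -4).
Step 2: u_1 = a_1 − (7/18)·u_0 = (16/9, 14/9, -22/9).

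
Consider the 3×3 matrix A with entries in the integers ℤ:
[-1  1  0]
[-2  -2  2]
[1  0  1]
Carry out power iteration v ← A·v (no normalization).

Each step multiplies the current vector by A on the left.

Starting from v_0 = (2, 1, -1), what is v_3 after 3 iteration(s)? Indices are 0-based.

v_3 = (27, -26, -7)

v_0 = (2, 1, -1).
v_1 = A·v_0 = (-1, -8, 1).
v_2 = A·v_1 = (-7, 20, 0).
v_3 = A·v_2 = (27, -26, -7).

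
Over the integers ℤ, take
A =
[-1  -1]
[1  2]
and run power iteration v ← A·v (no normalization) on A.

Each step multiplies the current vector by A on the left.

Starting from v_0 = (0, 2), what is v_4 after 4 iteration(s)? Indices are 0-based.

v_0 = (0, 2).
v_1 = A·v_0 = (-2, 4).
v_2 = A·v_1 = (-2, 6).
v_3 = A·v_2 = (-4, 10).
v_4 = A·v_3 = (-6, 16).

v_4 = (-6, 16)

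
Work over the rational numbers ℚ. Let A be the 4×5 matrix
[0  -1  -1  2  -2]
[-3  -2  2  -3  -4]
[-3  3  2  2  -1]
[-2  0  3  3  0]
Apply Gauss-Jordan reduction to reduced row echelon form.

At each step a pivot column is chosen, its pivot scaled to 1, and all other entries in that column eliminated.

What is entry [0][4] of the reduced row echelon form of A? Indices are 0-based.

pivot(0,0): swap R0↔R1
pivot(0,0)=-3: scale R0 → (1, 2/3, -2/3, 1, 4/3)
  clear (2,0): R2 −= (-3)R0 → (0, 5, 0, 5, 3)
  clear (3,0): R3 −= (-2)R0 → (0, 4/3, 5/3, 5, 8/3)
pivot(1,1)=-1: scale R1 → (0, 1, 1, -2, 2)
  clear (0,1): R0 −= (2/3)R1 → (1, 0, -4/3, 7/3, 0)
  clear (2,1): R2 −= (5)R1 → (0, 0, -5, 15, -7)
  clear (3,1): R3 −= (4/3)R1 → (0, 0, 1/3, 23/3, 0)
pivot(2,2)=-5: scale R2 → (0, 0, 1, -3, 7/5)
  clear (0,2): R0 −= (-4/3)R2 → (1, 0, 0, -5/3, 28/15)
  clear (1,2): R1 −= (1)R2 → (0, 1, 0, 1, 3/5)
  clear (3,2): R3 −= (1/3)R2 → (0, 0, 0, 26/3, -7/15)
pivot(3,3)=26/3: scale R3 → (0, 0, 0, 1, -7/130)
  clear (0,3): R0 −= (-5/3)R3 → (1, 0, 0, 0, 231/130)
  clear (1,3): R1 −= (1)R3 → (0, 1, 0, 0, 17/26)
  clear (2,3): R2 −= (-3)R3 → (0, 0, 1, 0, 161/130)

M[0][4] = 231/130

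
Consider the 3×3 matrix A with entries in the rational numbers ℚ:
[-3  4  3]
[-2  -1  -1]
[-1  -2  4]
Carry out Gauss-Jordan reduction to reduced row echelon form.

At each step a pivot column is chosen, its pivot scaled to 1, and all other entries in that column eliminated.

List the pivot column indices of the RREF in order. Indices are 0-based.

pivot columns: 0, 1, 2

[1] R0 /= -3  ⇒  (1, -4/3, -1)
     R1 -= -2·R0  ⇒  (0, -11/3, -3)
     R2 -= -1·R0  ⇒  (0, -10/3, 3)
[2] R1 /= -11/3  ⇒  (0, 1, 9/11)
     R0 -= -4/3·R1  ⇒  (1, 0, 1/11)
     R2 -= -10/3·R1  ⇒  (0, 0, 63/11)
[3] R2 /= 63/11  ⇒  (0, 0, 1)
     R0 -= 1/11·R2  ⇒  (1, 0, 0)
     R1 -= 9/11·R2  ⇒  (0, 1, 0)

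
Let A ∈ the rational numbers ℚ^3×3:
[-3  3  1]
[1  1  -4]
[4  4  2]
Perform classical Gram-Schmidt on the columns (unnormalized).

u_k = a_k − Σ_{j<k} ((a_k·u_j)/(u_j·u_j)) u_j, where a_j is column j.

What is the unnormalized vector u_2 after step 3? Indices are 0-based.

Step 1: u_0 = a_0 = (-3, 1, 4).
Step 2: u_1 = a_1 − (4/13)·u_0 = (51/13, 9/13, 36/13).
Step 3: u_2 = a_2 − (1/26)·u_0 − (29/102)·u_1 = (0, -72/17, 18/17).

u_2 = (0, -72/17, 18/17)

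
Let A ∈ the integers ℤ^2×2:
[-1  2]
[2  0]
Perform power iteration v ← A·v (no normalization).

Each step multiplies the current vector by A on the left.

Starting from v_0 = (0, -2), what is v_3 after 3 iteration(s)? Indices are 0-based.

v_3 = (-20, 8)

v_0 = (0, -2).
v_1 = A·v_0 = (-4, 0).
v_2 = A·v_1 = (4, -8).
v_3 = A·v_2 = (-20, 8).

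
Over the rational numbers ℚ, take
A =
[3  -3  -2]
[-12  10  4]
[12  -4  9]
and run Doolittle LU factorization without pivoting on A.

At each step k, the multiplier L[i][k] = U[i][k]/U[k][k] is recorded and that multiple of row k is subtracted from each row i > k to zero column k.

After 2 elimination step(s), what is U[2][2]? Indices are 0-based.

U[2][2] = 1

Step 1: pivot at (0,0) is 3.
  row1 ← row1 − (-4)·row0  ⇒  L[1][0]=-4, U row1=(0, -2, -4)
  row2 ← row2 − (4)·row0  ⇒  L[2][0]=4, U row2=(0, 8, 17)
Step 2: pivot at (1,1) is -2.
  row2 ← row2 − (-4)·row1  ⇒  L[2][1]=-4, U row2=(0, 0, 1)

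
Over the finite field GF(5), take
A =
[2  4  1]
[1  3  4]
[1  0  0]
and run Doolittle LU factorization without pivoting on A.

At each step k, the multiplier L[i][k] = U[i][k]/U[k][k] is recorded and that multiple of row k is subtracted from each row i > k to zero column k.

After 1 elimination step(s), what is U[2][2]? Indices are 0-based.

[col 0] pivot 2
  R1 -= 3*R0 → (0, 1, 1)  (L[1][0] := 3)
  R2 -= 3*R0 → (0, 3, 2)  (L[2][0] := 3)

U[2][2] = 2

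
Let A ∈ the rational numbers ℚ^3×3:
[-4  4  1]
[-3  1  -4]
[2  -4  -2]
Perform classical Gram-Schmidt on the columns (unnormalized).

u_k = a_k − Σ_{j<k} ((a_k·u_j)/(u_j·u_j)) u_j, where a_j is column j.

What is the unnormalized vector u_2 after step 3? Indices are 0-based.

u_2 = (65/57, -52/57, 52/57)

Step 1: u_0 = a_0 = (-4, -3, 2).
Step 2: u_1 = a_1 − (-27/29)·u_0 = (8/29, -52/29, -62/29).
Step 3: u_2 = a_2 − (4/29)·u_0 − (85/57)·u_1 = (65/57, -52/57, 52/57).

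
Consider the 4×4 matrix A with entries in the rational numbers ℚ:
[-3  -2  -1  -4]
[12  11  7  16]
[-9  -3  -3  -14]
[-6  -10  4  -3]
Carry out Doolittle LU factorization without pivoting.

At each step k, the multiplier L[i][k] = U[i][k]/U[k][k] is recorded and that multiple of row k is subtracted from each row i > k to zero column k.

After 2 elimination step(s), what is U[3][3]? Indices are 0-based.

[col 0] pivot -3
  R1 -= -4*R0 → (0, 3, 3, 0)  (L[1][0] := -4)
  R2 -= 3*R0 → (0, 3, 0, -2)  (L[2][0] := 3)
  R3 -= 2*R0 → (0, -6, 6, 5)  (L[3][0] := 2)
[col 1] pivot 3
  R2 -= 1*R1 → (0, 0, -3, -2)  (L[2][1] := 1)
  R3 -= -2*R1 → (0, 0, 12, 5)  (L[3][1] := -2)

U[3][3] = 5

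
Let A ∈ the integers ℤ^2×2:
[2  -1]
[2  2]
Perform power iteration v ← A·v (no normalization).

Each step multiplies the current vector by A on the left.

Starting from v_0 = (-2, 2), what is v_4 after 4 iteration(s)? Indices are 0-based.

v_0 = (-2, 2).
v_1 = A·v_0 = (-6, 0).
v_2 = A·v_1 = (-12, -12).
v_3 = A·v_2 = (-12, -48).
v_4 = A·v_3 = (24, -120).

v_4 = (24, -120)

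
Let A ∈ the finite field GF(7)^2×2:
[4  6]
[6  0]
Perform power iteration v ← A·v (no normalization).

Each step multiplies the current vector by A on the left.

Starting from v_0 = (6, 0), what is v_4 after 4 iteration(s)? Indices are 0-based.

v_0 = (6, 0).
v_1 = A·v_0 = (3, 1).
v_2 = A·v_1 = (4, 4).
v_3 = A·v_2 = (5, 3).
v_4 = A·v_3 = (3, 2).

v_4 = (3, 2)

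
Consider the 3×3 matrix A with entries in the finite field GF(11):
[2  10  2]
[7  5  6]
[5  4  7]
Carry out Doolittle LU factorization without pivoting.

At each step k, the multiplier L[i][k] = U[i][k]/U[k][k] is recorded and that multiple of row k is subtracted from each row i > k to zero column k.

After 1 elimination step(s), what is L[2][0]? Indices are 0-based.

L[2][0] = 8

k=0: U[0][0]=2
  eliminate (1,0): mult=9, new row 1: (0, 3, 10); set L[1][0]=9
  eliminate (2,0): mult=8, new row 2: (0, 1, 2); set L[2][0]=8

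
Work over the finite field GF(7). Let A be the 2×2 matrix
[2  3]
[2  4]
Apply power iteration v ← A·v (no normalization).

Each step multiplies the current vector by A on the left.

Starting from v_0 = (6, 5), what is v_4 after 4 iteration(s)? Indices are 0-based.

v_4 = (2, 1)

v_0 = (6, 5).
v_1 = A·v_0 = (6, 4).
v_2 = A·v_1 = (3, 0).
v_3 = A·v_2 = (6, 6).
v_4 = A·v_3 = (2, 1).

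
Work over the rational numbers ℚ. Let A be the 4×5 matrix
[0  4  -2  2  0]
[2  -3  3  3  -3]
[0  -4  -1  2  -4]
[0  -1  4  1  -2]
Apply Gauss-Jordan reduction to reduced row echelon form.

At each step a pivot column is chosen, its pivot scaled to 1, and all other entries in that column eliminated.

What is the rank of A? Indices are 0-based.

rank = 4

step 1: exchange rows 0,1
step 1: normalize row 0 (÷2) = (1, -3/2, 3/2, 3/2, -3/2)
step 2: normalize row 1 (÷4) = (0, 1, -1/2, 1/2, 0)
  row 0: subtract -3/2×row1 = (1, 0, 3/4, 9/4, -3/2)
  row 2: subtract -4×row1 = (0, 0, -3, 4, -4)
  row 3: subtract -1×row1 = (0, 0, 7/2, 3/2, -2)
step 3: normalize row 2 (÷-3) = (0, 0, 1, -4/3, 4/3)
  row 0: subtract 3/4×row2 = (1, 0, 0, 13/4, -5/2)
  row 1: subtract -1/2×row2 = (0, 1, 0, -1/6, 2/3)
  row 3: subtract 7/2×row2 = (0, 0, 0, 37/6, -20/3)
step 4: normalize row 3 (÷37/6) = (0, 0, 0, 1, -40/37)
  row 0: subtract 13/4×row3 = (1, 0, 0, 0, 75/74)
  row 1: subtract -1/6×row3 = (0, 1, 0, 0, 18/37)
  row 2: subtract -4/3×row3 = (0, 0, 1, 0, -4/37)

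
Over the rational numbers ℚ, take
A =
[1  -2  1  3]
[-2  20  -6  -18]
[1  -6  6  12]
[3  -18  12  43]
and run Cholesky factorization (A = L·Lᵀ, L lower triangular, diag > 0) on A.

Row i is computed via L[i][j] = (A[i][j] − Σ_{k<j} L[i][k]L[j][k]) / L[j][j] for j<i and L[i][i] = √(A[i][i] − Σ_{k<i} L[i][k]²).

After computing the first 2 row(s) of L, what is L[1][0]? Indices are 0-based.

Step 1: L[0][0] = √(1) = 1.
  L[1][0] = (-2) / L[0][0] = -2.
Step 2: L[1][1] = √(16) = 4.

L[1][0] = -2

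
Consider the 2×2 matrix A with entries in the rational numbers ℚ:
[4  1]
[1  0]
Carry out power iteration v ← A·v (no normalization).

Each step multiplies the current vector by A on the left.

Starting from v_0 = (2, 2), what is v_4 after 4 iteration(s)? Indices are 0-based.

v_4 = (754, 178)

v_0 = (2, 2).
v_1 = A·v_0 = (10, 2).
v_2 = A·v_1 = (42, 10).
v_3 = A·v_2 = (178, 42).
v_4 = A·v_3 = (754, 178).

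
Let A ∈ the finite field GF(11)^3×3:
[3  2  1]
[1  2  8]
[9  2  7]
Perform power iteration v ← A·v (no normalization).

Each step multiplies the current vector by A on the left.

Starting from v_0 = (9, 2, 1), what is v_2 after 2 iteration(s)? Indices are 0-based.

v_0 = (9, 2, 1).
v_1 = A·v_0 = (10, 10, 4).
v_2 = A·v_1 = (10, 7, 6).

v_2 = (10, 7, 6)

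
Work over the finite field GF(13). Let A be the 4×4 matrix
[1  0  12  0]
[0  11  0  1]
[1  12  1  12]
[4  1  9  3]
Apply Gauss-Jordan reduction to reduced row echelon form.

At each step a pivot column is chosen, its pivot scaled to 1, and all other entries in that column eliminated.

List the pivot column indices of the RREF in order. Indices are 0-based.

pivot columns: 0, 1, 2, 3

[1] R0 /= 1  ⇒  (1, 0, 12, 0)
     R2 -= 1·R0  ⇒  (0, 12, 2, 12)
     R3 -= 4·R0  ⇒  (0, 1, 0, 3)
[2] R1 /= 11  ⇒  (0, 1, 0, 6)
     R2 -= 12·R1  ⇒  (0, 0, 2, 5)
     R3 -= 1·R1  ⇒  (0, 0, 0, 10)
[3] R2 /= 2  ⇒  (0, 0, 1, 9)
     R0 -= 12·R2  ⇒  (1, 0, 0, 9)
[4] R3 /= 10  ⇒  (0, 0, 0, 1)
     R0 -= 9·R3  ⇒  (1, 0, 0, 0)
     R1 -= 6·R3  ⇒  (0, 1, 0, 0)
     R2 -= 9·R3  ⇒  (0, 0, 1, 0)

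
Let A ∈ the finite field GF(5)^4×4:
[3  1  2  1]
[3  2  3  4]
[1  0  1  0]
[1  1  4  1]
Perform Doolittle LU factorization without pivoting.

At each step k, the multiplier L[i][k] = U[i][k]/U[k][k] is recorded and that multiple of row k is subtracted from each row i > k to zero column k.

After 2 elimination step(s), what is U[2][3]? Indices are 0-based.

U[2][3] = 4

[col 0] pivot 3
  R1 -= 1*R0 → (0, 1, 1, 3)  (L[1][0] := 1)
  R2 -= 2*R0 → (0, 3, 2, 3)  (L[2][0] := 2)
  R3 -= 2*R0 → (0, 4, 0, 4)  (L[3][0] := 2)
[col 1] pivot 1
  R2 -= 3*R1 → (0, 0, 4, 4)  (L[2][1] := 3)
  R3 -= 4*R1 → (0, 0, 1, 2)  (L[3][1] := 4)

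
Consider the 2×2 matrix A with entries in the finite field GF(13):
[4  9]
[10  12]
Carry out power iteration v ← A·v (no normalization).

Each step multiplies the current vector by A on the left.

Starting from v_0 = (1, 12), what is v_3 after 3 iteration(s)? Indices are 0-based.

v_0 = (1, 12).
v_1 = A·v_0 = (8, 11).
v_2 = A·v_1 = (1, 4).
v_3 = A·v_2 = (1, 6).

v_3 = (1, 6)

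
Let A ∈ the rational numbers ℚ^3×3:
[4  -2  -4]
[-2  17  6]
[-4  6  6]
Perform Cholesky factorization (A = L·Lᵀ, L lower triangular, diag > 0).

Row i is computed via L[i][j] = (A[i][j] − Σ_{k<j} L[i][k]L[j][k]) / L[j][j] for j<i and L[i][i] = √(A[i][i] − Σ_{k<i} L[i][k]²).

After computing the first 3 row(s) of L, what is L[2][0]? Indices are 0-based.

Step 1: L[0][0] = √(4) = 2.
  L[1][0] = (-2) / L[0][0] = -1.
Step 2: L[1][1] = √(16) = 4.
  L[2][0] = (-4) / L[0][0] = -2.
  L[2][1] = (4) / L[1][1] = 1.
Step 3: L[2][2] = √(1) = 1.

L[2][0] = -2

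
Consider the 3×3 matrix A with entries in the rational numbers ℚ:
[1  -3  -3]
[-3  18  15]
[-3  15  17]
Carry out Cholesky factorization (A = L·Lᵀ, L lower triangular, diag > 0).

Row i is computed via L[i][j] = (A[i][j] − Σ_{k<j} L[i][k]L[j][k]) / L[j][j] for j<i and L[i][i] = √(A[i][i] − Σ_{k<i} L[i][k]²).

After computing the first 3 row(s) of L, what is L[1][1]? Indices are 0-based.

Step 1: L[0][0] = √(1) = 1.
  L[1][0] = (-3) / L[0][0] = -3.
Step 2: L[1][1] = √(9) = 3.
  L[2][0] = (-3) / L[0][0] = -3.
  L[2][1] = (6) / L[1][1] = 2.
Step 3: L[2][2] = √(4) = 2.

L[1][1] = 3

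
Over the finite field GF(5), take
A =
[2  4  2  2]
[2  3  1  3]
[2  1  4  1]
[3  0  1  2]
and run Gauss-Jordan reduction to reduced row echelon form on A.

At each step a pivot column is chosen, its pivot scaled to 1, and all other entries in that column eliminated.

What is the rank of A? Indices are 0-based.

rank = 4

step 1: normalize row 0 (÷2) = (1, 2, 1, 1)
  row 1: subtract 2×row0 = (0, 4, 4, 1)
  row 2: subtract 2×row0 = (0, 2, 2, 4)
  row 3: subtract 3×row0 = (0, 4, 3, 4)
step 2: normalize row 1 (÷4) = (0, 1, 1, 4)
  row 0: subtract 2×row1 = (1, 0, 4, 3)
  row 2: subtract 2×row1 = (0, 0, 0, 1)
  row 3: subtract 4×row1 = (0, 0, 4, 3)
step 3: exchange rows 2,3
step 3: normalize row 2 (÷4) = (0, 0, 1, 2)
  row 0: subtract 4×row2 = (1, 0, 0, 0)
  row 1: subtract 1×row2 = (0, 1, 0, 2)
step 4: normalize row 3 (÷1) = (0, 0, 0, 1)
  row 1: subtract 2×row3 = (0, 1, 0, 0)
  row 2: subtract 2×row3 = (0, 0, 1, 0)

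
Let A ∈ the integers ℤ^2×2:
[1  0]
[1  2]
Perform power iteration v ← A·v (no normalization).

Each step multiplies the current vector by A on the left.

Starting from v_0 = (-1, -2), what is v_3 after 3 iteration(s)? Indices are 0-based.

v_3 = (-1, -23)

v_0 = (-1, -2).
v_1 = A·v_0 = (-1, -5).
v_2 = A·v_1 = (-1, -11).
v_3 = A·v_2 = (-1, -23).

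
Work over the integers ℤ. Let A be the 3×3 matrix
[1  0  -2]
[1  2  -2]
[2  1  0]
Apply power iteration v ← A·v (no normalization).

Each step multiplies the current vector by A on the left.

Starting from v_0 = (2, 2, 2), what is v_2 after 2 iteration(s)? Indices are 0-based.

v_0 = (2, 2, 2).
v_1 = A·v_0 = (-2, 2, 6).
v_2 = A·v_1 = (-14, -10, -2).

v_2 = (-14, -10, -2)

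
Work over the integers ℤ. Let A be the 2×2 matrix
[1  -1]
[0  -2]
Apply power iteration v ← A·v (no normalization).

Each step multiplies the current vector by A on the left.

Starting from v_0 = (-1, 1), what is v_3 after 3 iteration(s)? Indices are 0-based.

v_0 = (-1, 1).
v_1 = A·v_0 = (-2, -2).
v_2 = A·v_1 = (0, 4).
v_3 = A·v_2 = (-4, -8).

v_3 = (-4, -8)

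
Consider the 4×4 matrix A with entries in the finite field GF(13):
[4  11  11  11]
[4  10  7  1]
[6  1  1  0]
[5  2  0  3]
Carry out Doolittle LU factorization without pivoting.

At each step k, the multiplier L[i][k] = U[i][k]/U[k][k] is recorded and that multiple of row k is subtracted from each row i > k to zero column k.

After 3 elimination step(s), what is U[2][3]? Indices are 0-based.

U[2][3] = 2

k=0: U[0][0]=4
  eliminate (1,0): mult=1, new row 1: (0, 12, 9, 3); set L[1][0]=1
  eliminate (2,0): mult=8, new row 2: (0, 4, 4, 3); set L[2][0]=8
  eliminate (3,0): mult=11, new row 3: (0, 11, 9, 12); set L[3][0]=11
k=1: U[1][1]=12
  eliminate (2,1): mult=9, new row 2: (0, 0, 1, 2); set L[2][1]=9
  eliminate (3,1): mult=2, new row 3: (0, 0, 4, 6); set L[3][1]=2
k=2: U[2][2]=1
  eliminate (3,2): mult=4, new row 3: (0, 0, 0, 11); set L[3][2]=4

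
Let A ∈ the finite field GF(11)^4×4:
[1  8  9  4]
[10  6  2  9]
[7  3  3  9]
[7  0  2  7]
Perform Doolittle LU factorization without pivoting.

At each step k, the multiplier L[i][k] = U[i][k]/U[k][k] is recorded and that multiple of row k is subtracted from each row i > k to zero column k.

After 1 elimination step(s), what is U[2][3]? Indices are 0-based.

U[2][3] = 3

[col 0] pivot 1
  R1 -= 10*R0 → (0, 3, 0, 2)  (L[1][0] := 10)
  R2 -= 7*R0 → (0, 2, 6, 3)  (L[2][0] := 7)
  R3 -= 7*R0 → (0, 10, 5, 1)  (L[3][0] := 7)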